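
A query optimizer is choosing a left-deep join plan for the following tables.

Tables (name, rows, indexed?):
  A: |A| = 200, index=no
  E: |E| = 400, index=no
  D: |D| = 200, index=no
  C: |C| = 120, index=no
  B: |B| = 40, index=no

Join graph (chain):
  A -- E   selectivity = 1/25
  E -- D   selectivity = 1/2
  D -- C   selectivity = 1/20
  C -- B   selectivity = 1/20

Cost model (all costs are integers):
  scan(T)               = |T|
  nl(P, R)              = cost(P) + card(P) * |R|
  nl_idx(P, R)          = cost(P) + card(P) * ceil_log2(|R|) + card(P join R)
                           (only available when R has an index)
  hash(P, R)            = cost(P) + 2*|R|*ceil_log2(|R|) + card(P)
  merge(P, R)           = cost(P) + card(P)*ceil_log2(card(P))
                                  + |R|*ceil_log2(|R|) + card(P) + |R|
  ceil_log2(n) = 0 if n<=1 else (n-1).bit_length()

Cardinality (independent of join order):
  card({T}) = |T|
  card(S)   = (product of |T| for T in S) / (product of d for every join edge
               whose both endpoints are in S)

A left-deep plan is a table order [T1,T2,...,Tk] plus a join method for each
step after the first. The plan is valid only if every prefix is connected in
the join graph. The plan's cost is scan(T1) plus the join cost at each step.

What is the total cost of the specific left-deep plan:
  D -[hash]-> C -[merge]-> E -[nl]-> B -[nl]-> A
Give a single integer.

step 1: scan D: cost=200, card=200
step 2: join C via hash
    card(P join C) = 200*120/(20) = 1200
    cost = 200 + 2*120*7 + 200 = 2080
step 3: join E via merge
    card(P join E) = 1200*400/(2) = 240000
    cost = 2080 + 1200*11 + 400*9 + 1200 + 400 = 20480
step 4: join B via nl
    card(P join B) = 240000*40/(20) = 480000
    cost = 20480 + 240000*40 = 9620480
step 5: join A via nl
    card(P join A) = 480000*200/(25) = 3840000
    cost = 9620480 + 480000*200 = 105620480

105620480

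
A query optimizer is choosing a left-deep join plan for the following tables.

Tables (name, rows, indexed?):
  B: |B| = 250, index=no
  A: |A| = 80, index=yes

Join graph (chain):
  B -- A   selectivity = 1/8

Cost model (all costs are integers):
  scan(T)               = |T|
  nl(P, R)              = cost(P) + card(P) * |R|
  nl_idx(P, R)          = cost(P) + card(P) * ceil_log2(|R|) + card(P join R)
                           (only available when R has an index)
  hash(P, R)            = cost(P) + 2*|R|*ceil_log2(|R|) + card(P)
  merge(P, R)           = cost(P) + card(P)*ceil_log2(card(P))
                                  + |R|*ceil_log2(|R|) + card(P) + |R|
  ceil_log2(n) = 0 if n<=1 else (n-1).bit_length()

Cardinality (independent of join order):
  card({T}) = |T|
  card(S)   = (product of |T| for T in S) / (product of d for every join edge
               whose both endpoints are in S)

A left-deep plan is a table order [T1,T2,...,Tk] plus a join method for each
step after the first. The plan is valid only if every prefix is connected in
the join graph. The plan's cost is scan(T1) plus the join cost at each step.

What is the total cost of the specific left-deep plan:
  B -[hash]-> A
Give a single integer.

step 1: scan B: cost=250, card=250
step 2: join A via hash
    card(P join A) = 250*80/(8) = 2500
    cost = 250 + 2*80*7 + 250 = 1620

1620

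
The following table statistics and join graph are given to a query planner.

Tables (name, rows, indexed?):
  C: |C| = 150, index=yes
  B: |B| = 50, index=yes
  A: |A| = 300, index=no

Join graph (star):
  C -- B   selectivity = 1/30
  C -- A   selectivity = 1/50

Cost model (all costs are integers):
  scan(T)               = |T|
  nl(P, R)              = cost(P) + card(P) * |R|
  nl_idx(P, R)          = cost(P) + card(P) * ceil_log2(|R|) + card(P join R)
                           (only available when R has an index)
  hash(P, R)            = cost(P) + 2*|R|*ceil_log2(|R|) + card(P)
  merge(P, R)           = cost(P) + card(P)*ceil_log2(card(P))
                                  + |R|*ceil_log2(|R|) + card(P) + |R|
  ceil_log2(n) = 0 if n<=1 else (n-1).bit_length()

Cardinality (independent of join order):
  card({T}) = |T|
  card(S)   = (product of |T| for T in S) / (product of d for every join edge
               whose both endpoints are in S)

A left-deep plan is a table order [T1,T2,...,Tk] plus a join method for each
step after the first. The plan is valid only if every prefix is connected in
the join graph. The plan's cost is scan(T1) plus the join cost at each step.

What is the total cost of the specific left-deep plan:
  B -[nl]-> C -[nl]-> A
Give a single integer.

step 1: scan B: cost=50, card=50
step 2: join C via nl
    card(P join C) = 50*150/(30) = 250
    cost = 50 + 50*150 = 7550
step 3: join A via nl
    card(P join A) = 250*300/(50) = 1500
    cost = 7550 + 250*300 = 82550

82550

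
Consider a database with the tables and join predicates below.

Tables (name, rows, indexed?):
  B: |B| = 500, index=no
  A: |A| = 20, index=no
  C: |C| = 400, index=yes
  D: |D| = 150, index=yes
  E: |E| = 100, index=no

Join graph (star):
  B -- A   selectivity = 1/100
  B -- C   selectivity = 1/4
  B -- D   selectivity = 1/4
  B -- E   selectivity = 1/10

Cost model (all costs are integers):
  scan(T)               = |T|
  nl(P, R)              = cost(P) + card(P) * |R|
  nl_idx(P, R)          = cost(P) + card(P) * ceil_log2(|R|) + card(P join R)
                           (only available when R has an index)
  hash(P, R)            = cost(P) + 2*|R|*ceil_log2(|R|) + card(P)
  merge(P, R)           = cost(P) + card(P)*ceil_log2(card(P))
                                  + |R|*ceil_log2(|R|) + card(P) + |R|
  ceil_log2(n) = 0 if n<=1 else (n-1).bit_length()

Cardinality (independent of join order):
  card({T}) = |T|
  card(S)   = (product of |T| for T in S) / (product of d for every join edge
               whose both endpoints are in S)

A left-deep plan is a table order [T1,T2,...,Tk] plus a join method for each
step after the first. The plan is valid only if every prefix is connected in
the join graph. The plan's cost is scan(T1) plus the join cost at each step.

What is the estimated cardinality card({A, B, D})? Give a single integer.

3750

Tables in S: A(20), B(500), D(150)
Edges inside S: B-A(d=100), B-D(d=4)
numerator = 20 * 500 * 150 = 1500000
denominator = 100 * 4 = 400
card(S) = 1500000 / 400 = 3750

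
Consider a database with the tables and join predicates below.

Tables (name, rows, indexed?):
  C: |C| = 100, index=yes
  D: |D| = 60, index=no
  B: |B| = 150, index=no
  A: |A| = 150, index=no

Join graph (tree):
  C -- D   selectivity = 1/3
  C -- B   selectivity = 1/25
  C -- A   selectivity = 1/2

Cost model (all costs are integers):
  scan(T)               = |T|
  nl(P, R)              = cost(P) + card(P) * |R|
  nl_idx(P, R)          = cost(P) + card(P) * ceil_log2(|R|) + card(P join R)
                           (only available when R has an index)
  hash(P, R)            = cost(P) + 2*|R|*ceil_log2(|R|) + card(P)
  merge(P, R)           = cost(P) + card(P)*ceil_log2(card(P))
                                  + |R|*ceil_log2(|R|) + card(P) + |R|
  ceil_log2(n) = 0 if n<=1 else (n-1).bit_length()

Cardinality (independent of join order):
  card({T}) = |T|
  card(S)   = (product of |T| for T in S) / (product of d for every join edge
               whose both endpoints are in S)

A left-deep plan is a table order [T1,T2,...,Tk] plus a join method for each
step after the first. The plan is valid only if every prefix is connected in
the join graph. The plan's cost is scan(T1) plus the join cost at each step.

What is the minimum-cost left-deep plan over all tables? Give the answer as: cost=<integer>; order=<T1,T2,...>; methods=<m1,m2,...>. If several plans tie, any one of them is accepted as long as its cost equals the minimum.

cost=17420; order=B,C,D,A; methods=hash,hash,hash

Selinger DP (subsets sized 1..n):
  {C}: scan cost=100, card=100
  {D}: scan cost=60, card=60
  {B}: scan cost=150, card=150
  {A}: scan cost=150, card=150
  {CD}: card=2000; try (D,hash)→920, (C,merge)→1280, (D,merge)→1320, (C,hash)→1520, (C,nl_idx)→2480, (C,nl)→6060 …(+1); best=920 via (D,hash)
  {BC}: card=600; try (C,hash)→1700, (C,nl_idx)→1800, (B,merge)→2250, (C,merge)→2300, (B,hash)→2600, (B,nl)→15100 …(+1); best=1700 via (C,hash)
  {AC}: card=7500; try (C,hash)→1700, (A,merge)→2250, (C,merge)→2300, (A,hash)→2600, (C,nl_idx)→8700, (A,nl)→15100 …(+1); best=1700 via (C,hash)
  {BCD}: card=12000; try (D,hash)→3020, (B,hash)→5320, (D,merge)→8720, (B,merge)→26270, (D,nl)→37700, (B,nl)→300920; best=3020 via (D,hash)
  {ACD}: card=150000; try (A,hash)→5320, (D,hash)→9920, (A,merge)→26270, (D,merge)→107120, (A,nl)→300920, (D,nl)→451700; best=5320 via (A,hash)
  {ABC}: card=45000; try (A,hash)→4700, (A,merge)→9650, (B,hash)→11600, (A,nl)→91700, (B,merge)→108050, (B,nl)→1126700; best=4700 via (A,hash)
  {ABCD}: card=900000; try (A,hash)→17420, (D,hash)→50420, (B,hash)→157720, (A,merge)→184370, (D,merge)→770120, (A,nl)→1803020 …(+3); best=17420 via (A,hash)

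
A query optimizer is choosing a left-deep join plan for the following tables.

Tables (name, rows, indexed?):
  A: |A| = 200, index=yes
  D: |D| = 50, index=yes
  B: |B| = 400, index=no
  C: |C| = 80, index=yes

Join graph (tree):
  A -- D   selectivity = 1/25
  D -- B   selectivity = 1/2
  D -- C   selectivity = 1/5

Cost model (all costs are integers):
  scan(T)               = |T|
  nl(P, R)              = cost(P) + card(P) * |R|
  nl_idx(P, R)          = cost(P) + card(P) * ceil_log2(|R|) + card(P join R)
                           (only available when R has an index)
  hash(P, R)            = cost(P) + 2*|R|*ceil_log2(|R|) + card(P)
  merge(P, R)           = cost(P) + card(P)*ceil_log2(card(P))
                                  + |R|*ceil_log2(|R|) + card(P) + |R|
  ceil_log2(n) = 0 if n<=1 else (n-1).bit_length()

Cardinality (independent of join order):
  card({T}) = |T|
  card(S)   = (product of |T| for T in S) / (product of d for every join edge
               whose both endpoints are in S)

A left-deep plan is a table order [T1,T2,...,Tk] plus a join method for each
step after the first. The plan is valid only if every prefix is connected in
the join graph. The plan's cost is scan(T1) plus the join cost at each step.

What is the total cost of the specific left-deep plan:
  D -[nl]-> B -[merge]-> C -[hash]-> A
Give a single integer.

333890

step 1: scan D: cost=50, card=50
step 2: join B via nl
    card(P join B) = 50*400/(2) = 10000
    cost = 50 + 50*400 = 20050
step 3: join C via merge
    card(P join C) = 10000*80/(5) = 160000
    cost = 20050 + 10000*14 + 80*7 + 10000 + 80 = 170690
step 4: join A via hash
    card(P join A) = 160000*200/(25) = 1280000
    cost = 170690 + 2*200*8 + 160000 = 333890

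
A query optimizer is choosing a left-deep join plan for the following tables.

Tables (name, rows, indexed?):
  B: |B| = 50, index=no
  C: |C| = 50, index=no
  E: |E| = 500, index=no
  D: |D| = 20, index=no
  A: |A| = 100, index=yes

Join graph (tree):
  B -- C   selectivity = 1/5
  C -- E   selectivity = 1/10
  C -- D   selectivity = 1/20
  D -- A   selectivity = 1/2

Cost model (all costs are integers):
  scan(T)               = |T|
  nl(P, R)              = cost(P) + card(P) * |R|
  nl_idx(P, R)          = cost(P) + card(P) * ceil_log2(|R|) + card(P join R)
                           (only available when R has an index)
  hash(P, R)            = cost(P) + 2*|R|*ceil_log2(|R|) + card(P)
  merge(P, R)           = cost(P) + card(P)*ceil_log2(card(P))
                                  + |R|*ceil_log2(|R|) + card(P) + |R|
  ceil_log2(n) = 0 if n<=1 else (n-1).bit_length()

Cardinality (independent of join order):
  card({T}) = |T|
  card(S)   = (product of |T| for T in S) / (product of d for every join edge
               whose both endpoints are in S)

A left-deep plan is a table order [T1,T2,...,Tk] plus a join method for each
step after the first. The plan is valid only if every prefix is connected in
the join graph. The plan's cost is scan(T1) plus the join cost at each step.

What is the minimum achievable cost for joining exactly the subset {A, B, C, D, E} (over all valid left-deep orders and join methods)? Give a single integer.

33800

Selinger DP over subsets of {A,B,C,D,E}:
  {B}: scan cost=50, card=50
  {C}: scan cost=50, card=50
  {E}: scan cost=500, card=500
  {D}: scan cost=20, card=20
  {A}: scan cost=100, card=100
  {BC}: card=500; try (C,hash)→700, (B,hash)→700, (C,merge)→750, (B,merge)→750, (C,nl)→2550, (B,nl)→2550; best=700 via (C,hash)
  {CE}: card=2500; try (C,hash)→1600, (E,merge)→5400, (C,merge)→5850, (E,hash)→9100, (E,nl)→25050, (C,nl)→25500; best=1600 via (C,hash)
  {CD}: card=50; try (D,hash)→300, (C,merge)→490, (D,merge)→520, (C,hash)→640, (C,nl)→1020, (D,nl)→1050; best=300 via (D,hash)
  {AD}: card=1000; try (D,hash)→400, (A,merge)→940, (D,merge)→1020, (A,nl_idx)→1160, (A,hash)→1440, (A,nl)→2020 …(+1); best=400 via (D,hash)
  {BCE}: card=25000; try (B,hash)→4700, (E,hash)→10200, (E,merge)→10700, (B,merge)→34450, (B,nl)→126600, (E,nl)→250700; best=4700 via (B,hash)
  {BCD}: card=500; try (B,hash)→950, (B,merge)→1000, (D,hash)→1400, (B,nl)→2800, (D,merge)→5820, (D,nl)→10700; best=950 via (B,hash)
  {CDE}: card=2500; try (D,hash)→4300, (E,merge)→5650, (E,hash)→9350, (E,nl)→25300, (D,merge)→34220, (D,nl)→51600; best=4300 via (D,hash)
  {ACD}: card=2500; try (A,merge)→1450, (A,hash)→1750, (C,hash)→2000, (A,nl_idx)→3150, (A,nl)→5300, (C,merge)→11750 …(+1); best=1450 via (A,merge)
  {BCDE}: card=25000; try (B,hash)→7400, (E,hash)→10450, (E,merge)→10950, (D,hash)→29900, (B,merge)→37150, (B,nl)→129300 …(+3); best=7400 via (B,hash)
  {ABCD}: card=25000; try (A,hash)→2850, (B,hash)→4550, (A,merge)→6750, (A,nl_idx)→29450, (B,merge)→34300, (A,nl)→50950 …(+1); best=2850 via (A,hash)
  {ACDE}: card=125000; try (A,hash)→8200, (E,hash)→12950, (A,merge)→37600, (E,merge)→38950, (A,nl_idx)→146800, (A,nl)→254300 …(+1); best=8200 via (A,hash)
  {ABCDE}: card=1250000; try (A,hash)→33800, (E,hash)→36850, (B,hash)→133800, (E,merge)→407850, (A,merge)→408200, (A,nl_idx)→1432400 …(+4); best=33800 via (A,hash)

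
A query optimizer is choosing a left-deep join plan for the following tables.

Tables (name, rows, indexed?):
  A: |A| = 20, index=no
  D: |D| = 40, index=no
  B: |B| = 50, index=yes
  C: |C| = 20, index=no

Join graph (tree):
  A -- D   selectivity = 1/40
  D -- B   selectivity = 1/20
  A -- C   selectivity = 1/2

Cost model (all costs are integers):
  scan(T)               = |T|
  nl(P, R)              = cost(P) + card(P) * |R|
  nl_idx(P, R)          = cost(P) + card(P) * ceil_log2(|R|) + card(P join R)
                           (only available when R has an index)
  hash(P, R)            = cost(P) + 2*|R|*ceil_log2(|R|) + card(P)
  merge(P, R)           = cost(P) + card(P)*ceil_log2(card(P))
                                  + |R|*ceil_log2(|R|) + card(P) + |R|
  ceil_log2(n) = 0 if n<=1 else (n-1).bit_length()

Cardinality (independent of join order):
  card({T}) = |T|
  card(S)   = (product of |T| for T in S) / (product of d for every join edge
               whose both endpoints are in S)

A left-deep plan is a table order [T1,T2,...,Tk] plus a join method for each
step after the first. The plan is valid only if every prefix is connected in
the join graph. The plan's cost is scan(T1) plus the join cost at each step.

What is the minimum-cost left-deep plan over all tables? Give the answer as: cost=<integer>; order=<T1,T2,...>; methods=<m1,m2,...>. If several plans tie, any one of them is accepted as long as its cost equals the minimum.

Selinger DP (subsets sized 1..n):
  {A}: scan cost=20, card=20
  {D}: scan cost=40, card=40
  {B}: scan cost=50, card=50
  {C}: scan cost=20, card=20
  {AD}: card=20; try (A,hash)→280, (D,merge)→420, (A,merge)→440, (D,hash)→520, (D,nl)→820, (A,nl)→840; best=280 via (A,hash)
  {AC}: card=200; try (C,hash)→240, (A,hash)→240, (C,merge)→260, (A,merge)→260, (C,nl)→420, (A,nl)→420; best=240 via (C,hash)
  {BD}: card=100; try (B,nl_idx)→380, (D,hash)→580, (B,merge)→670, (D,merge)→680, (B,hash)→680, (B,nl)→2040 …(+1); best=380 via (B,nl_idx)
  {ABD}: card=50; try (B,nl_idx)→450, (A,hash)→680, (B,merge)→750, (B,hash)→900, (B,nl)→1280, (A,merge)→1300 …(+1); best=450 via (B,nl_idx)
  {ACD}: card=200; try (C,hash)→500, (C,merge)→520, (C,nl)→680, (D,hash)→920, (D,merge)→2320, (D,nl)→8240; best=500 via (C,hash)
  {ABCD}: card=500; try (C,hash)→700, (C,merge)→920, (B,hash)→1300, (C,nl)→1450, (B,nl_idx)→2200, (B,merge)→2650 …(+1); best=700 via (C,hash)

cost=700; order=D,A,B,C; methods=hash,nl_idx,hash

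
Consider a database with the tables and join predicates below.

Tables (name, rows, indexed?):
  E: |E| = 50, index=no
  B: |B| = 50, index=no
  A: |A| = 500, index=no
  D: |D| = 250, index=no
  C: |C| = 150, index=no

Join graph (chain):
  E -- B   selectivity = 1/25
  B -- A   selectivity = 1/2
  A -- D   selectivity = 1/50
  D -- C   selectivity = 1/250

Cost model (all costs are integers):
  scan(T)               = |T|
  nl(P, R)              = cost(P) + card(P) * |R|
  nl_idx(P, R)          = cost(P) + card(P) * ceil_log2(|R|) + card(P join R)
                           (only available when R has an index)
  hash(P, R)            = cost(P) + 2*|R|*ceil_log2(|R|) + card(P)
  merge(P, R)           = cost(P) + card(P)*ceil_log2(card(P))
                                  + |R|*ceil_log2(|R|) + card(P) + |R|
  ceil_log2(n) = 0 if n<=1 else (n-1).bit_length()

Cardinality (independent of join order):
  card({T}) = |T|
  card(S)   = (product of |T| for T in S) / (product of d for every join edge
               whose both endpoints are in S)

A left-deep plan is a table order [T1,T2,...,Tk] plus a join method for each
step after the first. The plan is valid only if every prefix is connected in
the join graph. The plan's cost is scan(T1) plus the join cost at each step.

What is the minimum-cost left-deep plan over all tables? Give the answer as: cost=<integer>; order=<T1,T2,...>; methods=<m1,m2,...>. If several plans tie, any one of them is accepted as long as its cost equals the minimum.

Selinger DP (subsets sized 1..n):
  {E}: scan cost=50, card=50
  {B}: scan cost=50, card=50
  {A}: scan cost=500, card=500
  {D}: scan cost=250, card=250
  {C}: scan cost=150, card=150
  {BE}: card=100; try (E,hash)→700, (B,hash)→700, (E,merge)→750, (B,merge)→750, (E,nl)→2550, (B,nl)→2550; best=700 via (E,hash)
  {AB}: card=12500; try (B,hash)→1600, (A,merge)→5400, (B,merge)→5850, (A,hash)→9100, (A,nl)→25050, (B,nl)→25500; best=1600 via (B,hash)
  {AD}: card=2500; try (D,hash)→5000, (A,merge)→7500, (D,merge)→7750, (A,hash)→9500, (A,nl)→125250, (D,nl)→125500; best=5000 via (D,hash)
  {CD}: card=150; try (C,hash)→2900, (D,merge)→3750, (C,merge)→3850, (D,hash)→4300, (D,nl)→37650, (C,nl)→37750; best=2900 via (C,hash)
  {ABE}: card=25000; try (A,merge)→6500, (A,hash)→9800, (E,hash)→14700, (A,nl)→50700, (E,merge)→189450, (E,nl)→626600; best=6500 via (A,merge)
  {ABD}: card=62500; try (B,hash)→8100, (D,hash)→18100, (B,merge)→37850, (B,nl)→130000, (D,merge)→191350, (D,nl)→3126600; best=8100 via (B,hash)
  {ACD}: card=1500; try (A,merge)→9250, (C,hash)→9900, (A,hash)→12050, (C,merge)→38850, (A,nl)→77900, (C,nl)→380000; best=9250 via (A,merge)
  {ABDE}: card=125000; try (D,hash)→35500, (E,hash)→71200, (D,merge)→408750, (E,merge)→1070950, (E,nl)→3133100, (D,nl)→6256500; best=35500 via (D,hash)
  {ABCD}: card=37500; try (B,hash)→11350, (B,merge)→27600, (C,hash)→73000, (B,nl)→84250, (C,merge)→1071950, (C,nl)→9383100; best=11350 via (B,hash)
  {ABCDE}: card=75000; try (E,hash)→49450, (C,hash)→162900, (E,merge)→649200, (E,nl)→1886350, (C,merge)→2286850, (C,nl)→18785500; best=49450 via (E,hash)

cost=49450; order=D,C,A,B,E; methods=hash,merge,hash,hash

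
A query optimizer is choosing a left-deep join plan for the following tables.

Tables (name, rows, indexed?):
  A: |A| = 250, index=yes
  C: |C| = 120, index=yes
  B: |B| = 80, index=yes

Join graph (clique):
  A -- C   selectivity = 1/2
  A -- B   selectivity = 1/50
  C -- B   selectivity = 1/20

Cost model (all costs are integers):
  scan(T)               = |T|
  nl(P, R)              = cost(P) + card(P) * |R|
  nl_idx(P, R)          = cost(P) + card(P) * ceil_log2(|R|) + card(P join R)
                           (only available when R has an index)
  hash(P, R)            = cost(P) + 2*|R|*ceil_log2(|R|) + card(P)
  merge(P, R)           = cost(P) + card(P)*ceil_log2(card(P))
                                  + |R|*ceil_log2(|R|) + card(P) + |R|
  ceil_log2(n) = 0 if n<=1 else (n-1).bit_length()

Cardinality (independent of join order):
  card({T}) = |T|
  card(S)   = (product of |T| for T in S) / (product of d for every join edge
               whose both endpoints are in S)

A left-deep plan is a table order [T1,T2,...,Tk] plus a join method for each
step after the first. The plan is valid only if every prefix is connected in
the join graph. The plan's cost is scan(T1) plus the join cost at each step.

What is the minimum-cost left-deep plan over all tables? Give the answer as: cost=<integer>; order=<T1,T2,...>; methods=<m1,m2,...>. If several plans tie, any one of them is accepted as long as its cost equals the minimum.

cost=3200; order=B,A,C; methods=nl_idx,hash

Selinger DP (subsets sized 1..n):
  {A}: scan cost=250, card=250
  {C}: scan cost=120, card=120
  {B}: scan cost=80, card=80
  {AC}: card=15000; try (C,hash)→2180, (A,merge)→3330, (C,merge)→3460, (A,hash)→4240, (A,nl_idx)→16080, (C,nl_idx)→17000 …(+2); best=2180 via (C,hash)
  {AB}: card=400; try (A,nl_idx)→1120, (B,hash)→1620, (B,nl_idx)→2400, (A,merge)→2970, (B,merge)→3140, (A,hash)→4160 …(+2); best=1120 via (A,nl_idx)
  {BC}: card=480; try (C,nl_idx)→1120, (B,hash)→1360, (B,nl_idx)→1440, (C,merge)→1680, (B,merge)→1720, (C,hash)→1840 …(+2); best=1120 via (C,nl_idx)
  {ABC}: card=1200; try (C,hash)→3200, (C,nl_idx)→5120, (A,hash)→5600, (C,merge)→6080, (A,nl_idx)→6160, (A,merge)→8170 …(+6); best=3200 via (C,hash)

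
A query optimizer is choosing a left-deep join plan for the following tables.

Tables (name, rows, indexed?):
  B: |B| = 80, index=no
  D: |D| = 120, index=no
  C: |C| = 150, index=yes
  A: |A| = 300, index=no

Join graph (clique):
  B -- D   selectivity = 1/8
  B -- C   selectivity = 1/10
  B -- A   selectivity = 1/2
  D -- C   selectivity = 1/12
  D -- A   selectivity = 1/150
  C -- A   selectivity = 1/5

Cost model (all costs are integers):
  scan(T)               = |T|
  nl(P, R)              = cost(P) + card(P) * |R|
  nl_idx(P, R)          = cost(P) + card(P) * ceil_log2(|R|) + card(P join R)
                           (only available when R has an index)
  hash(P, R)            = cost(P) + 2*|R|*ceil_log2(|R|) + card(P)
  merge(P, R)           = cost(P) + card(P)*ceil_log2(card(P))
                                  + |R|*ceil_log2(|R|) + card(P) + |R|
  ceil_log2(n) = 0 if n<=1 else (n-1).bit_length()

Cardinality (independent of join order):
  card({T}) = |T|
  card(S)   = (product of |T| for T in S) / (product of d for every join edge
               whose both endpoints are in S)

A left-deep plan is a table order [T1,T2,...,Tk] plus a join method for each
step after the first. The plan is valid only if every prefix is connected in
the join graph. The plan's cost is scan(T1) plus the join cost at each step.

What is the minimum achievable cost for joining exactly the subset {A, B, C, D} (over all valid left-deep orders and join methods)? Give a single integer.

Selinger DP over subsets of {A,B,C,D}:
  {B}: scan cost=80, card=80
  {D}: scan cost=120, card=120
  {C}: scan cost=150, card=150
  {A}: scan cost=300, card=300
  {BD}: card=1200; try (B,hash)→1360, (D,merge)→1680, (B,merge)→1720, (D,hash)→1840, (D,nl)→9680, (B,nl)→9720; best=1360 via (B,hash)
  {BC}: card=1200; try (B,hash)→1420, (C,nl_idx)→1920, (C,merge)→2070, (B,merge)→2140, (C,hash)→2560, (C,nl)→12080 …(+1); best=1420 via (B,hash)
  {AB}: card=12000; try (B,hash)→1720, (A,merge)→3720, (B,merge)→3940, (A,hash)→5560, (A,nl)→24080, (B,nl)→24300; best=1720 via (B,hash)
  {CD}: card=1500; try (D,hash)→1980, (C,merge)→2430, (D,merge)→2460, (C,nl_idx)→2580, (C,hash)→2640, (C,nl)→18120 …(+1); best=1980 via (D,hash)
  {AD}: card=240; try (D,hash)→2280, (A,merge)→4080, (D,merge)→4260, (A,hash)→5640, (A,nl)→36120, (D,nl)→36300; best=2280 via (D,hash)
  {AC}: card=9000; try (C,hash)→3000, (A,merge)→4500, (C,merge)→4650, (A,hash)→5700, (C,nl_idx)→11700, (A,nl)→45150 …(+1); best=3000 via (C,hash)
  {BCD}: card=1500; try (D,hash)→4300, (B,hash)→4600, (C,hash)→4960, (C,nl_idx)→12460, (D,merge)→16780, (C,merge)→17110 …(+4); best=4300 via (D,hash)
  {ABD}: card=1200; try (B,hash)→3640, (B,merge)→5080, (A,hash)→7960, (D,hash)→15400, (A,merge)→18760, (B,nl)→21480 …(+3); best=3640 via (B,hash)
  {ABC}: card=36000; try (A,hash)→8020, (B,hash)→13120, (C,hash)→16120, (A,merge)→18820, (C,nl_idx)→133720, (B,merge)→138640 …(+4); best=8020 via (A,hash)
  {ACD}: card=600; try (C,nl_idx)→4800, (C,hash)→4920, (C,merge)→5790, (A,hash)→8880, (D,hash)→13680, (A,merge)→22980 …(+4); best=4800 via (C,nl_idx)
  {ABCD}: card=300; try (B,hash)→6520, (C,hash)→7240, (A,hash)→11200, (B,merge)→12040, (C,nl_idx)→13540, (C,merge)→19390 …(+7); best=6520 via (B,hash)

6520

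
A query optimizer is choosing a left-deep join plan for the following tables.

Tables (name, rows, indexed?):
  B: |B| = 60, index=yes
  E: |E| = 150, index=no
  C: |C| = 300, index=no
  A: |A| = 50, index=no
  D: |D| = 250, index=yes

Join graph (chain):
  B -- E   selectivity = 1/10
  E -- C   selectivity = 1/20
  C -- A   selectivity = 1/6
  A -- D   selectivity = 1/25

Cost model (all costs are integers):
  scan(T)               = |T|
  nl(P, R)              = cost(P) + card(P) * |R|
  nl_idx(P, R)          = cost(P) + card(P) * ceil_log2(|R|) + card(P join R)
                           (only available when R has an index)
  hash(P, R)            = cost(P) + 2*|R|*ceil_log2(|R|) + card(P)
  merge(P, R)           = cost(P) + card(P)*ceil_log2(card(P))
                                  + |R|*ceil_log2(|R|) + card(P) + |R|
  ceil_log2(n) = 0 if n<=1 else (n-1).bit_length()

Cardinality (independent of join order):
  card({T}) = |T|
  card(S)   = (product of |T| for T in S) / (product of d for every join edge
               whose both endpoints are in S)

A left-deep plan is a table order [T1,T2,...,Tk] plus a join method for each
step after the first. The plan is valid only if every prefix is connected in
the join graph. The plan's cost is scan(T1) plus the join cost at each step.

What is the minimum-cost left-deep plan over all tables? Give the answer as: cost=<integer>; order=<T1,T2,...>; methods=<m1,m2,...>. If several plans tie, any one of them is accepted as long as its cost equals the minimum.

Selinger DP (subsets sized 1..n):
  {B}: scan cost=60, card=60
  {E}: scan cost=150, card=150
  {C}: scan cost=300, card=300
  {A}: scan cost=50, card=50
  {D}: scan cost=250, card=250
  {BE}: card=900; try (B,hash)→1020, (E,merge)→1830, (B,merge)→1920, (B,nl_idx)→1950, (E,hash)→2520, (E,nl)→9060 …(+1); best=1020 via (B,hash)
  {CE}: card=2250; try (E,hash)→3000, (C,merge)→4500, (E,merge)→4650, (C,hash)→5700, (C,nl)→45150, (E,nl)→45300; best=3000 via (E,hash)
  {AC}: card=2500; try (A,hash)→1200, (C,merge)→3400, (A,merge)→3650, (C,hash)→5500, (C,nl)→15050, (A,nl)→15300; best=1200 via (A,hash)
  {AD}: card=500; try (D,nl_idx)→950, (A,hash)→1100, (D,merge)→2650, (A,merge)→2850, (D,hash)→4100, (D,nl)→12550 …(+1); best=950 via (D,nl_idx)
  {BCE}: card=13500; try (B,hash)→5970, (C,hash)→7320, (C,merge)→13920, (B,nl_idx)→30000, (B,merge)→32670, (B,nl)→138000 …(+1); best=5970 via (B,hash)
  {ACE}: card=18750; try (A,hash)→5850, (E,hash)→6100, (A,merge)→32600, (E,merge)→35050, (A,nl)→115500, (E,nl)→376200; best=5850 via (A,hash)
  {ACD}: card=25000; try (C,hash)→6850, (D,hash)→7700, (C,merge)→8950, (D,merge)→35950, (D,nl_idx)→46200, (C,nl)→150950 …(+1); best=6850 via (C,hash)
  {ABCE}: card=112500; try (A,hash)→20070, (B,hash)→25320, (A,merge)→208820, (B,nl_idx)→230850, (B,merge)→306270, (A,nl)→680970 …(+1); best=20070 via (A,hash)
  {ACDE}: card=187500; try (D,hash)→28600, (E,hash)→34250, (D,merge)→308100, (D,nl_idx)→343350, (E,merge)→408200, (E,nl)→3756850 …(+1); best=28600 via (D,hash)
  {ABCDE}: card=1125000; try (D,hash)→136570, (B,hash)→216820, (D,nl_idx)→2045070, (D,merge)→2047320, (B,nl_idx)→2278600, (B,merge)→3591520 …(+2); best=136570 via (D,hash)

cost=136570; order=C,E,B,A,D; methods=hash,hash,hash,hash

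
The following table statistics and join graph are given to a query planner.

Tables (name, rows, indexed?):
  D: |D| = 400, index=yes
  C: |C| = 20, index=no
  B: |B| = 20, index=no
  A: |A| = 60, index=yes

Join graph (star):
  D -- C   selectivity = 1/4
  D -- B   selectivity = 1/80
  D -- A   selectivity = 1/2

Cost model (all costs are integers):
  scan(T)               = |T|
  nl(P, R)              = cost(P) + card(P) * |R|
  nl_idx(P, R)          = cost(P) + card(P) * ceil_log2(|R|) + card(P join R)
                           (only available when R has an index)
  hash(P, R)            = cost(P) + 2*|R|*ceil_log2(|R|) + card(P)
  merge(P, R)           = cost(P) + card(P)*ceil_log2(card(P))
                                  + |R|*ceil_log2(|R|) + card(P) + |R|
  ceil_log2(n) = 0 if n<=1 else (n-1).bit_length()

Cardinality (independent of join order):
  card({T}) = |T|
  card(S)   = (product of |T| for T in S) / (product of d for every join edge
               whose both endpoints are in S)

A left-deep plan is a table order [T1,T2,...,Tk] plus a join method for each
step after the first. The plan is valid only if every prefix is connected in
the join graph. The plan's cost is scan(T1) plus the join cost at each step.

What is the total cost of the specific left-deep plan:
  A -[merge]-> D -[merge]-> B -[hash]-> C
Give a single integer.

step 1: scan A: cost=60, card=60
step 2: join D via merge
    card(P join D) = 60*400/(2) = 12000
    cost = 60 + 60*6 + 400*9 + 60 + 400 = 4480
step 3: join B via merge
    card(P join B) = 12000*20/(80) = 3000
    cost = 4480 + 12000*14 + 20*5 + 12000 + 20 = 184600
step 4: join C via hash
    card(P join C) = 3000*20/(4) = 15000
    cost = 184600 + 2*20*5 + 3000 = 187800

187800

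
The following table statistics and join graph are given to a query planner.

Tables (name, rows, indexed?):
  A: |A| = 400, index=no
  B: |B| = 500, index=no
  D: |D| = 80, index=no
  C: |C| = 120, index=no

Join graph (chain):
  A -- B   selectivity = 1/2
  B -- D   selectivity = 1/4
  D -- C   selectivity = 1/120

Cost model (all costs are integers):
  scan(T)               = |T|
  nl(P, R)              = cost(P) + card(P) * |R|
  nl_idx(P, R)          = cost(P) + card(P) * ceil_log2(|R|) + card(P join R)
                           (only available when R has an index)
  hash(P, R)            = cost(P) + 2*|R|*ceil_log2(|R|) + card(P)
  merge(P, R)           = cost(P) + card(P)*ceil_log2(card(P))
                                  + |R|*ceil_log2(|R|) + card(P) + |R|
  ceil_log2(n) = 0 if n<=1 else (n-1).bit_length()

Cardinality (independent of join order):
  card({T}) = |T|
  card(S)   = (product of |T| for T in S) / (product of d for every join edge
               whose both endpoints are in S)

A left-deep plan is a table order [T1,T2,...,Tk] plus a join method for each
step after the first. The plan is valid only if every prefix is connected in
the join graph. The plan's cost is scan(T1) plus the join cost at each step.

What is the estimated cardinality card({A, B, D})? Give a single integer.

2000000

Tables in S: A(400), B(500), D(80)
Edges inside S: A-B(d=2), B-D(d=4)
numerator = 400 * 500 * 80 = 16000000
denominator = 2 * 4 = 8
card(S) = 16000000 / 8 = 2000000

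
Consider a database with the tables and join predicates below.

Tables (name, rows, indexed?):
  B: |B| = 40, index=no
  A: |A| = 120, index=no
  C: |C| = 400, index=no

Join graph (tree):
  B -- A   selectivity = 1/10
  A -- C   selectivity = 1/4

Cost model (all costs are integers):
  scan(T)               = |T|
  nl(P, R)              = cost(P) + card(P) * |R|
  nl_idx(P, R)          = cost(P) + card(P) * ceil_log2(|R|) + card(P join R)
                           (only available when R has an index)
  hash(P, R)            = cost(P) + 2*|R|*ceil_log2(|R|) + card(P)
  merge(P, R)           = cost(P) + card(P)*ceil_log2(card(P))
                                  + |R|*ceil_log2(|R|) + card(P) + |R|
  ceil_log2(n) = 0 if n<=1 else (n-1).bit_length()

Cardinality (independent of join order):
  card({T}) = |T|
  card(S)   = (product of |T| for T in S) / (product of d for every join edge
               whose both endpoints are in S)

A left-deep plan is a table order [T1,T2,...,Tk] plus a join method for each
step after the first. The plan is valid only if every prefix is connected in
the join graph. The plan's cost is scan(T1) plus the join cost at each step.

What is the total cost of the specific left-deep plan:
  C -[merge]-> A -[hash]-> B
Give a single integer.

step 1: scan C: cost=400, card=400
step 2: join A via merge
    card(P join A) = 400*120/(4) = 12000
    cost = 400 + 400*9 + 120*7 + 400 + 120 = 5360
step 3: join B via hash
    card(P join B) = 12000*40/(10) = 48000
    cost = 5360 + 2*40*6 + 12000 = 17840

17840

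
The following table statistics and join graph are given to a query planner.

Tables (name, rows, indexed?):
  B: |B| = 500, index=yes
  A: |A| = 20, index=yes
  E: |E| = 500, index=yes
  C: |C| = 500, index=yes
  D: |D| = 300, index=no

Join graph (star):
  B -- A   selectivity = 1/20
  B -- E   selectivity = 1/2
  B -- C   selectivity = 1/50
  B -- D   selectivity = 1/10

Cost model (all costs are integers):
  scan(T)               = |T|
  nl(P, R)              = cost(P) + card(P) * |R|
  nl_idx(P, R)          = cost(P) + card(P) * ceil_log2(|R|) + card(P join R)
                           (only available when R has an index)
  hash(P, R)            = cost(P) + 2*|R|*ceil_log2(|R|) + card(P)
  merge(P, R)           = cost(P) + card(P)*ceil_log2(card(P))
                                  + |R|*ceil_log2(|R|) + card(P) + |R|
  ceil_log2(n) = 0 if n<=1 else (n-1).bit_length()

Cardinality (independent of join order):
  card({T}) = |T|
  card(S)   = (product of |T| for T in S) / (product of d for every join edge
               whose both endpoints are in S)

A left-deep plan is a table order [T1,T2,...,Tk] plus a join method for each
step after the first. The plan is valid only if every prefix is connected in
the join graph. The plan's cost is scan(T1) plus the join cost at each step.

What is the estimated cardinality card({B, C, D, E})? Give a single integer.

37500000

Tables in S: B(500), C(500), D(300), E(500)
Edges inside S: B-E(d=2), B-C(d=50), B-D(d=10)
numerator = 500 * 500 * 300 * 500 = 37500000000
denominator = 2 * 50 * 10 = 1000
card(S) = 37500000000 / 1000 = 37500000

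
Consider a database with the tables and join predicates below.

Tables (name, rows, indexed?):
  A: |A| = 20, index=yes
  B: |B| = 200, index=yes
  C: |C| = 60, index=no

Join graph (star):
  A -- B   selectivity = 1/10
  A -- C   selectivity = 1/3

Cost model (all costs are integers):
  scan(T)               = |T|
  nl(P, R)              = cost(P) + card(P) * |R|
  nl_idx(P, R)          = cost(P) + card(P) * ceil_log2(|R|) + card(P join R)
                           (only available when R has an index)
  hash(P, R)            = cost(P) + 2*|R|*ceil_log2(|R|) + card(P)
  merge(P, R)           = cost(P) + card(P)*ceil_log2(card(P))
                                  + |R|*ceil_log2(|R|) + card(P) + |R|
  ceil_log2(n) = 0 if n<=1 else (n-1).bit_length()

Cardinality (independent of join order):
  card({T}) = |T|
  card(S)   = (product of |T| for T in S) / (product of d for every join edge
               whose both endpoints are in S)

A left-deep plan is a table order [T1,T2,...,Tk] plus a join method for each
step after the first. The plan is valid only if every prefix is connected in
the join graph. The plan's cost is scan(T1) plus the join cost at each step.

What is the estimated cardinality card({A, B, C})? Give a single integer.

8000

Tables in S: A(20), B(200), C(60)
Edges inside S: A-B(d=10), A-C(d=3)
numerator = 20 * 200 * 60 = 240000
denominator = 10 * 3 = 30
card(S) = 240000 / 30 = 8000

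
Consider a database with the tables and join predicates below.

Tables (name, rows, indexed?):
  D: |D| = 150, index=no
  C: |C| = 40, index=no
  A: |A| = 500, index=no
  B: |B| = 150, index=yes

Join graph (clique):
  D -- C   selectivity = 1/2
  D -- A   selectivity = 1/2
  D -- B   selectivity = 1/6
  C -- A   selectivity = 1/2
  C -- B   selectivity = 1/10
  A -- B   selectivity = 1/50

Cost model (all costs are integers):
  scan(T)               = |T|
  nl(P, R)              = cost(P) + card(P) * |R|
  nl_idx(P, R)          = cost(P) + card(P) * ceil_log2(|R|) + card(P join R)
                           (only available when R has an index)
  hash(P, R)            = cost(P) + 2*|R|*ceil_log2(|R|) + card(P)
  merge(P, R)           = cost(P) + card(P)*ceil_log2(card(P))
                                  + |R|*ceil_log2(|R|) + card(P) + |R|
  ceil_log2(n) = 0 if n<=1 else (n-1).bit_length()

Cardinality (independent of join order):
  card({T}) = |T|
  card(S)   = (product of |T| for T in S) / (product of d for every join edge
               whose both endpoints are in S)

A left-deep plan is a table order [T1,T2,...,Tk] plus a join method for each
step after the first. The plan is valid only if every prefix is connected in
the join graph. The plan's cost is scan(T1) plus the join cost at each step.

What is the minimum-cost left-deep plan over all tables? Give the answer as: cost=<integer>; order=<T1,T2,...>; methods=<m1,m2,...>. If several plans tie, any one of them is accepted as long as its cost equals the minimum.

cost=10780; order=A,B,C,D; methods=hash,hash,hash

Selinger DP (subsets sized 1..n):
  {D}: scan cost=150, card=150
  {C}: scan cost=40, card=40
  {A}: scan cost=500, card=500
  {B}: scan cost=150, card=150
  {CD}: card=3000; try (C,hash)→780, (D,merge)→1670, (C,merge)→1780, (D,hash)→2480, (D,nl)→6040, (C,nl)→6150; best=780 via (C,hash)
  {AD}: card=37500; try (D,hash)→3400, (A,merge)→6500, (D,merge)→6850, (A,hash)→9300, (A,nl)→75150, (D,nl)→75500; best=3400 via (D,hash)
  {BD}: card=3750; try (D,hash)→2700, (B,hash)→2700, (D,merge)→2850, (B,merge)→2850, (B,nl_idx)→5100, (D,nl)→22650 …(+1); best=2700 via (D,hash)
  {AC}: card=10000; try (C,hash)→1480, (A,merge)→5320, (C,merge)→5780, (A,hash)→9080, (A,nl)→20040, (C,nl)→20500; best=1480 via (C,hash)
  {BC}: card=600; try (C,hash)→780, (B,nl_idx)→960, (B,merge)→1670, (C,merge)→1780, (B,hash)→2480, (B,nl)→6040 …(+1); best=780 via (C,hash)
  {AB}: card=1500; try (B,hash)→3400, (B,nl_idx)→6000, (A,merge)→6500, (B,merge)→6850, (A,hash)→9300, (A,nl)→75150 …(+1); best=3400 via (B,hash)
  {ACD}: card=375000; try (A,hash)→12780, (D,hash)→13880, (C,hash)→41380, (A,merge)→44780, (D,merge)→152830, (C,merge)→641180 …(+3); best=12780 via (A,hash)
  {BCD}: card=7500; try (D,hash)→3780, (B,hash)→6180, (C,hash)→6930, (D,merge)→8730, (B,nl_idx)→32280, (B,merge)→41130 …(+4); best=3780 via (D,hash)
  {ABD}: card=18750; try (D,hash)→7300, (A,hash)→15450, (D,merge)→22750, (B,hash)→43300, (A,merge)→56450, (D,nl)→228400 …(+4); best=7300 via (D,hash)
  {ABC}: card=3000; try (C,hash)→5380, (A,hash)→10380, (A,merge)→12380, (B,hash)→13880, (C,merge)→21680, (C,nl)→63400 …(+4); best=5380 via (C,hash)
  {ABCD}: card=18750; try (D,hash)→10780, (A,hash)→20280, (C,hash)→26530, (D,merge)→45730, (A,merge)→113780, (C,merge)→307580 …(+7); best=10780 via (D,hash)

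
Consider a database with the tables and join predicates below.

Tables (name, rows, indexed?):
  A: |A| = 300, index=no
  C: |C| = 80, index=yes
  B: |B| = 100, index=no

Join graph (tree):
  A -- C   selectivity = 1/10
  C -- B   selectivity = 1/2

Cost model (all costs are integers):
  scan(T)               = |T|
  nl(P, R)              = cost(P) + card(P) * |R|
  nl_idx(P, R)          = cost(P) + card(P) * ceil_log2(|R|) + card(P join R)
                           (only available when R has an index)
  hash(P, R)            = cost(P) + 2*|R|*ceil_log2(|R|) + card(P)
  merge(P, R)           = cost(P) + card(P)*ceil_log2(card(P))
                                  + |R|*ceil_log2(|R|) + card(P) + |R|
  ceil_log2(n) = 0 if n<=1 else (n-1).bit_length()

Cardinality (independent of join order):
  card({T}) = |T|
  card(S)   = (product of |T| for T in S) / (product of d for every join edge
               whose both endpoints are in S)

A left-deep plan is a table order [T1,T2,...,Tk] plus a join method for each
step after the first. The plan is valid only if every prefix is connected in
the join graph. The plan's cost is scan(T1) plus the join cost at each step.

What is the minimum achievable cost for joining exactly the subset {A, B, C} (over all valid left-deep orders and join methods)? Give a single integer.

5520

Selinger DP over subsets of {A,B,C}:
  {A}: scan cost=300, card=300
  {C}: scan cost=80, card=80
  {B}: scan cost=100, card=100
  {AC}: card=2400; try (C,hash)→1720, (A,merge)→3720, (C,merge)→3940, (C,nl_idx)→4800, (A,hash)→5560, (A,nl)→24080 …(+1); best=1720 via (C,hash)
  {BC}: card=4000; try (C,hash)→1320, (B,merge)→1520, (C,merge)→1540, (B,hash)→1560, (C,nl_idx)→4800, (B,nl)→8080 …(+1); best=1320 via (C,hash)
  {ABC}: card=120000; try (B,hash)→5520, (A,hash)→10720, (B,merge)→33720, (A,merge)→56320, (B,nl)→241720, (A,nl)→1201320; best=5520 via (B,hash)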